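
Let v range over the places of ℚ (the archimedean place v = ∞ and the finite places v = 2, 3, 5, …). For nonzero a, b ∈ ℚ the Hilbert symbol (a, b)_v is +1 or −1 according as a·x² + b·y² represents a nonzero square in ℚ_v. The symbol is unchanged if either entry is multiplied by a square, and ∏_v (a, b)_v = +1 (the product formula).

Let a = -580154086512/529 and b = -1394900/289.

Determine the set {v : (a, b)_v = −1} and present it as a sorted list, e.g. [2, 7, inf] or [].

[11, 13, 37, inf]

Mod squares: a ≡ -33296263, b ≡ -13949. Check v ∈ {∞, 2, 3, 5, 7, 11, 13, 17, 23, 29, 31, 37}.
v=17: a=17^0·(≡6), b=17^-2·(≡1) mod 17; (6|17)=-1, (1|17)=+1; (−1)^{0·-2·8}·(-1)^-2·(+1)^0 = +1.
v=23: a=23^-2·(≡2), b=23^0·(≡18) mod 23; (2|23)=+1, (18|23)=+1; (−1)^{-2·0·11}·(+1)^0·(+1)^-2 = +1.
v=13: a=13^1·(≡4), b=13^1·(≡5) mod 13; (4|13)=+1, (5|13)=-1; (−1)^{1·1·6}·(+1)^1·(-1)^1 = -1.
v=3: a=3^2·(≡2), b=3^0·(≡1) mod 3; (2|3)=-1, (1|3)=+1; (−1)^{2·0·1}·(-1)^0·(+1)^2 = +1.
v=∞: -33296263 < 0 and -13949 < 0  ⇒  (a,b)_∞ = -1.
v=7: a=7^1·(≡6), b=7^0·(≡2) mod 7; (6|7)=-1, (2|7)=+1; (−1)^{1·0·3}·(-1)^0·(+1)^1 = +1.
v=5: a=5^0·(≡2), b=5^2·(≡1) mod 5; (2|5)=-1, (1|5)=+1; (−1)^{0·2·2}·(-1)^2·(+1)^0 = +1.
v=11: a=11^3·(≡3), b=11^0·(≡7) mod 11; (3|11)=+1, (7|11)=-1; (−1)^{3·0·5}·(+1)^0·(-1)^3 = -1.
v=29: a=29^1·(≡14), b=29^1·(≡18) mod 29; (14|29)=-1, (18|29)=-1; (−1)^{1·1·14}·(-1)^1·(-1)^1 = +1.
v=37: a=37^1·(≡6), b=37^1·(≡26) mod 37; (6|37)=-1, (26|37)=+1; (−1)^{1·1·18}·(-1)^1·(+1)^1 = -1.
v=2: v_2(a)=4, v_2(b)=2; units ≡ 1, 3 (mod 8); ε·ε+αω+βω = 0·1+4·1+2·0 ≡ 0  ⇒  (a,b)_2 = +1.
v=31: a=31^1·(≡15), b=31^0·(≡10) mod 31; (15|31)=-1, (10|31)=+1; (−1)^{1·0·15}·(-1)^0·(+1)^1 = +1.
|Ram(-33296263, -13949)| = 4, even; anisotropic at {11, 13, 37, ∞}.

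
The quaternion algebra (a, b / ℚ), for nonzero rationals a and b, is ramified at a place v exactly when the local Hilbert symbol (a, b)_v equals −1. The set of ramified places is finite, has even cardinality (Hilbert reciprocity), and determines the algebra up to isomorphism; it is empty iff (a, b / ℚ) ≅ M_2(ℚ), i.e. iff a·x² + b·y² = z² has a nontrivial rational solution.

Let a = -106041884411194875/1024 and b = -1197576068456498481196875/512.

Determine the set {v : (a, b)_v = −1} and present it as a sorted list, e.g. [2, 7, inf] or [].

Mod squares: a ≡ -12155, b ≡ -6630. Check v ∈ {∞, 2, 3, 5, 11, 13, 17}.
v=11: a=11^3·(≡7), b=11^4·(≡3) mod 11; (7|11)=-1, (3|11)=+1; (−1)^{3·4·5}·(-1)^4·(+1)^3 = +1.
v=3: a=3^10·(≡1), b=3^15·(≡1) mod 3; (1|3)=+1, (1|3)=+1; (−1)^{10·15·1}·(+1)^15·(+1)^10 = +1.
v=∞: -12155 < 0 and -6630 < 0  ⇒  (a,b)_∞ = -1.
v=2: v_2(a)=-10, v_2(b)=-9; units ≡ 5, 5 (mod 8); ε·ε+αω+βω = 0·0+-10·1+-9·1 ≡ 1  ⇒  (a,b)_2 = -1.
v=17: a=17^3·(≡15), b=17^3·(≡9) mod 17; (15|17)=+1, (9|17)=+1; (−1)^{3·3·8}·(+1)^3·(+1)^3 = +1.
v=5: a=5^3·(≡4), b=5^5·(≡1) mod 5; (4|5)=+1, (1|5)=+1; (−1)^{3·5·2}·(+1)^5·(+1)^3 = +1.
v=13: a=13^3·(≡12), b=13^5·(≡3) mod 13; (12|13)=+1, (3|13)=+1; (−1)^{3·5·6}·(+1)^5·(+1)^3 = +1.
(-12155, -6630 / ℚ) ramifies at {2, ∞}: a division algebra.

[2, inf]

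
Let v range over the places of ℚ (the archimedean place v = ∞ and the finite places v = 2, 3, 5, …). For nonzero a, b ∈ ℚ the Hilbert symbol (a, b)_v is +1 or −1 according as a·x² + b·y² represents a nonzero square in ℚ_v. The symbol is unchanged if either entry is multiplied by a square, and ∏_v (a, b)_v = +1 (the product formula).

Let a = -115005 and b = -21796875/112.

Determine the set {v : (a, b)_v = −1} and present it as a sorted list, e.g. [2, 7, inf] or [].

[2, 5, 7, 17, 41, inf]

(a, b) ≡ (-115005, -1085) mod (ℚ^×)²; places V = {2, 3, 5, 7, 11, 17, 31, 41, ∞}.
(a,b)_41: α=1, u≡24; β=0, v≡19 (mod 41); (24|41)=-1, (19|41)=-1; sign (−1)^0·-1^0·-1^1 = -1.
(a,b)_3: α=1, u≡2; β=2, v≡1 (mod 3); (2|3)=-1, (1|3)=+1; sign (−1)^0·-1^2·+1^1 = +1.
(a,b)_31: α=0, u≡5; β=1, v≡27 (mod 31); (5|31)=+1, (27|31)=-1; sign (−1)^0·+1^1·-1^0 = +1.
(a,b)_11: α=1, u≡6; β=0, v≡5 (mod 11); (6|11)=-1, (5|11)=+1; sign (−1)^0·-1^0·+1^1 = +1.
(a,b)_17: α=1, u≡1; β=0, v≡10 (mod 17); (1|17)=+1, (10|17)=-1; sign (−1)^0·+1^0·-1^1 = -1.
(a,b)_2: α=0, β=-4; u≡3, v≡3 (mod 8); ε(u)ε(v)=1·1, αω(v)=0·1, βω(u)=-4·1; sum ≡ 1  ⇒  -1.
(a,b)_5: α=1, u≡4; β=7, v≡3 (mod 5); (4|5)=+1, (3|5)=-1; sign (−1)^0·+1^7·-1^1 = -1.
(a,b)_∞: sgn(-115005)=−, sgn(-1085)=−, so -1.
(a,b)_7: α=0, u≡5; β=-1, v≡6 (mod 7); (5|7)=-1, (6|7)=-1; sign (−1)^0·-1^-1·-1^0 = -1.
|Ram(-115005, -1085)| = 6, even; anisotropic at {2, 5, 7, 17, 41, ∞}.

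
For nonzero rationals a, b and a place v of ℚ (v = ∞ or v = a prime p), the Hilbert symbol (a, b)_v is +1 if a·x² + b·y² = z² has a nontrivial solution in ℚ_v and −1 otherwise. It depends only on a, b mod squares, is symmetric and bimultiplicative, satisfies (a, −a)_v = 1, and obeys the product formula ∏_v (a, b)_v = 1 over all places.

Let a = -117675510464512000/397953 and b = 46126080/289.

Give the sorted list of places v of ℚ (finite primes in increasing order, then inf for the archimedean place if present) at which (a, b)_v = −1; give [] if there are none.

(a, b) ≡ (-1190, 5005) mod (ℚ^×)²; places V = {2, 3, 5, 7, 11, 13, 17, ∞}.
(a,b)_11: α=2, u≡3; β=1, v≡1 (mod 11); (3|11)=+1, (1|11)=+1; sign (−1)^0·+1^1·+1^2 = +1.
(a,b)_3: α=-4, u≡1; β=2, v≡1 (mod 3); (1|3)=+1, (1|3)=+1; sign (−1)^0·+1^2·+1^-4 = +1.
(a,b)_∞: sgn(-1190)=−, sgn(5005)=+, so +1.
(a,b)_5: α=3, u≡3; β=1, v≡4 (mod 5); (3|5)=-1, (4|5)=+1; sign (−1)^0·-1^1·+1^3 = -1.
(a,b)_17: α=-3, u≡13; β=-2, v≡14 (mod 17); (13|17)=+1, (14|17)=-1; sign (−1)^0·+1^-2·-1^-3 = -1.
(a,b)_2: α=27, β=10; u≡5, v≡5 (mod 8); ε(u)ε(v)=0·0, αω(v)=27·1, βω(u)=10·1; sum ≡ 1  ⇒  -1.
(a,b)_7: α=3, u≡3; β=1, v≡2 (mod 7); (3|7)=-1, (2|7)=+1; sign (−1)^1·-1^1·+1^3 = +1.
(a,b)_13: α=2, u≡2; β=1, v≡6 (mod 13); (2|13)=-1, (6|13)=-1; sign (−1)^0·-1^1·-1^2 = -1.
Ram(-1190, 5005) = {2, 5, 13, 17}; no ℚ_2-point on the conic.

[2, 5, 13, 17]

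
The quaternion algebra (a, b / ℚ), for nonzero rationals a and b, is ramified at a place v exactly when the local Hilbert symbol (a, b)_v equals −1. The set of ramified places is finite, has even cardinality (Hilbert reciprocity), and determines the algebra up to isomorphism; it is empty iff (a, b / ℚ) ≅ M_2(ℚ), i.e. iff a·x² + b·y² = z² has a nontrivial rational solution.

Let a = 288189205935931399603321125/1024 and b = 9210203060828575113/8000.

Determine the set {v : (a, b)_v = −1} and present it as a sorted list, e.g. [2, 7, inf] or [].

[3, 5, 19, 23, 29, 41]

(a, b) ≡ (42845, 194026965) mod (ℚ^×)²; places V = {2, 3, 5, 7, 11, 19, 23, 29, 37, 41, 43, ∞}.
(a,b)_43: α=2, u≡25; β=1, v≡3 (mod 43); (25|43)=+1, (3|43)=-1; sign (−1)^0·+1^1·-1^2 = +1.
(a,b)_∞: sgn(42845)=+, sgn(194026965)=+, so +1.
(a,b)_19: α=3, u≡14; β=2, v≡10 (mod 19); (14|19)=-1, (10|19)=-1; sign (−1)^0·-1^2·-1^3 = -1.
(a,b)_41: α=1, u≡1; β=1, v≡28 (mod 41); (1|41)=+1, (28|41)=-1; sign (−1)^0·+1^1·-1^1 = -1.
(a,b)_2: α=-10, β=-6; u≡5, v≡5 (mod 8); ε(u)ε(v)=0·0, αω(v)=-10·1, βω(u)=-6·1; sum ≡ 0  ⇒  +1.
(a,b)_23: α=0, u≡5; β=1, v≡15 (mod 23); (5|23)=-1, (15|23)=-1; sign (−1)^0·-1^1·-1^0 = -1.
(a,b)_7: α=2, u≡6; β=2, v≡6 (mod 7); (6|7)=-1, (6|7)=-1; sign (−1)^0·-1^2·-1^2 = +1.
(a,b)_37: α=2, u≡12; β=2, v≡33 (mod 37); (12|37)=+1, (33|37)=+1; sign (−1)^0·+1^2·+1^2 = +1.
(a,b)_5: α=3, u≡1; β=-3, v≡2 (mod 5); (1|5)=+1, (2|5)=-1; sign (−1)^0·+1^-3·-1^3 = -1.
(a,b)_29: α=2, u≡26; β=1, v≡16 (mod 29); (26|29)=-1, (16|29)=+1; sign (−1)^0·-1^1·+1^2 = -1.
(a,b)_3: α=10, u≡2; β=5, v≡2 (mod 3); (2|3)=-1, (2|3)=-1; sign (−1)^0·-1^5·-1^10 = -1.
(a,b)_11: α=3, u≡9; β=3, v≡2 (mod 11); (9|11)=+1, (2|11)=-1; sign (−1)^1·+1^3·-1^3 = +1.
(42845, 194026965 / ℚ) ramifies at {3, 5, 19, 23, 29, 41}: a division algebra.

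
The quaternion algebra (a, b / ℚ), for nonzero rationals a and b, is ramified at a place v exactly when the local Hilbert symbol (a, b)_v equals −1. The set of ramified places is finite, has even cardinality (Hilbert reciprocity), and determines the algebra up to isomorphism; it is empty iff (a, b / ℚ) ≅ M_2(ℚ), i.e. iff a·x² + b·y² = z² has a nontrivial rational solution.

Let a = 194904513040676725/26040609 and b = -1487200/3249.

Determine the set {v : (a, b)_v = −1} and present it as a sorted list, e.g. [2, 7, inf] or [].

Mod squares: a ≡ 46189, b ≡ -22. Check v ∈ {∞, 2, 3, 5, 7, 11, 13, 17, 19}.
v=17: a=17^3·(≡11), b=17^0·(≡14) mod 17; (11|17)=-1, (14|17)=-1; (−1)^{3·0·8}·(-1)^0·(-1)^3 = -1.
v=13: a=13^7·(≡3), b=13^2·(≡12) mod 13; (3|13)=+1, (12|13)=+1; (−1)^{7·2·6}·(+1)^2·(+1)^7 = +1.
v=∞: 46189 > 0 and -22 < 0  ⇒  (a,b)_∞ = +1.
v=7: a=7^-2·(≡6), b=7^0·(≡6) mod 7; (6|7)=-1, (6|7)=-1; (−1)^{-2·0·3}·(-1)^0·(-1)^-2 = +1.
v=11: a=11^3·(≡10), b=11^1·(≡3) mod 11; (10|11)=-1, (3|11)=+1; (−1)^{3·1·5}·(-1)^1·(+1)^3 = +1.
v=3: a=3^-12·(≡1), b=3^-2·(≡2) mod 3; (1|3)=+1, (2|3)=-1; (−1)^{-12·-2·1}·(+1)^-2·(-1)^-12 = +1.
v=2: v_2(a)=0, v_2(b)=5; units ≡ 5, 5 (mod 8); ε·ε+αω+βω = 0·0+0·1+5·1 ≡ 1  ⇒  (a,b)_2 = -1.
v=5: a=5^2·(≡1), b=5^2·(≡3) mod 5; (1|5)=+1, (3|5)=-1; (−1)^{2·2·2}·(+1)^2·(-1)^2 = +1.
v=19: a=19^1·(≡2), b=19^-2·(≡7) mod 19; (2|19)=-1, (7|19)=+1; (−1)^{1·-2·9}·(-1)^-2·(+1)^1 = +1.
Ram(46189, -22) = {2, 17}; no ℚ_2-point on the conic.

[2, 17]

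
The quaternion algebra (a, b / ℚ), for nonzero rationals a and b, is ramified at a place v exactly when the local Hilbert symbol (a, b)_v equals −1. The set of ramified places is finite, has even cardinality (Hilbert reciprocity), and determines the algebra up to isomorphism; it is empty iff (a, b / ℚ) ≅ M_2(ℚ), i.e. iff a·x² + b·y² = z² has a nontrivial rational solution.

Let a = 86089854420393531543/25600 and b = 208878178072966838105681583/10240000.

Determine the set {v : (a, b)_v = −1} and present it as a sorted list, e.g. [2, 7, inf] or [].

Mod squares: a ≡ 13097327, b ≡ 88027134767. Check v ∈ {∞, 2, 3, 5, 11, 13, 17, 19, 23, 29, 41, 43, 47}.
v=13: a=13^0·(≡10), b=13^1·(≡9) mod 13; (10|13)=+1, (9|13)=+1; (−1)^{0·1·6}·(+1)^1·(+1)^0 = +1.
v=19: a=19^3·(≡10), b=19^5·(≡7) mod 19; (10|19)=-1, (7|19)=+1; (−1)^{3·5·9}·(-1)^5·(+1)^3 = +1.
v=17: a=17^1·(≡13), b=17^1·(≡12) mod 17; (13|17)=+1, (12|17)=-1; (−1)^{1·1·8}·(+1)^1·(-1)^1 = -1.
v=2: v_2(a)=-10, v_2(b)=-14; units ≡ 7, 7 (mod 8); ε·ε+αω+βω = 1·1+-10·0+-14·0 ≡ 1  ⇒  (a,b)_2 = -1.
v=5: a=5^-2·(≡2), b=5^-4·(≡2) mod 5; (2|5)=-1, (2|5)=-1; (−1)^{-2·-4·2}·(-1)^-4·(-1)^-2 = +1.
v=23: a=23^1·(≡22), b=23^1·(≡9) mod 23; (22|23)=-1, (9|23)=+1; (−1)^{1·1·11}·(-1)^1·(+1)^1 = +1.
v=47: a=47^2·(≡24), b=47^3·(≡17) mod 47; (24|47)=+1, (17|47)=+1; (−1)^{2·3·23}·(+1)^3·(+1)^2 = +1.
v=3: a=3^4·(≡2), b=3^4·(≡2) mod 3; (2|3)=-1, (2|3)=-1; (−1)^{4·4·1}·(-1)^4·(-1)^4 = +1.
v=29: a=29^2·(≡28), b=29^2·(≡9) mod 29; (28|29)=+1, (9|29)=+1; (−1)^{2·2·14}·(+1)^2·(+1)^2 = +1.
v=∞: 13097327 > 0 and 88027134767 > 0  ⇒  (a,b)_∞ = +1.
v=43: a=43^1·(≡32), b=43^1·(≡28) mod 43; (32|43)=-1, (28|43)=-1; (−1)^{1·1·21}·(-1)^1·(-1)^1 = -1.
v=11: a=11^2·(≡1), b=11^3·(≡8) mod 11; (1|11)=+1, (8|11)=-1; (−1)^{2·3·5}·(+1)^3·(-1)^2 = +1.
v=41: a=41^1·(≡40), b=41^1·(≡27) mod 41; (40|41)=+1, (27|41)=-1; (−1)^{1·1·20}·(+1)^1·(-1)^1 = -1.
|Ram(13097327, 88027134767)| = 4, even; anisotropic at {2, 17, 41, 43}.

[2, 17, 41, 43]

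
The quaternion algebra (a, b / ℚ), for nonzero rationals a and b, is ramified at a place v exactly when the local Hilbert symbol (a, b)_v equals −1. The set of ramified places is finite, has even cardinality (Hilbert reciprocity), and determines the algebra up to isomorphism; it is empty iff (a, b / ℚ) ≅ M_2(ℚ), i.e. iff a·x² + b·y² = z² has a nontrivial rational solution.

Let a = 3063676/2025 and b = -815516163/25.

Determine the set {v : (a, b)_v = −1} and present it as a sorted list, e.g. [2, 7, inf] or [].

(a, b) ≡ (319, -15283) mod (ℚ^×)²; places V = {2, 3, 5, 7, 11, 17, 29, 31, ∞}.
(a,b)_29: α=1, u≡18; β=1, v≡23 (mod 29); (18|29)=-1, (23|29)=+1; sign (−1)^0·-1^1·+1^1 = -1.
(a,b)_17: α=0, u≡2; β=1, v≡8 (mod 17); (2|17)=+1, (8|17)=+1; sign (−1)^0·+1^1·+1^0 = +1.
(a,b)_2: α=2, β=0; u≡7, v≡5 (mod 8); ε(u)ε(v)=1·0, αω(v)=2·1, βω(u)=0·0; sum ≡ 0  ⇒  +1.
(a,b)_11: α=1, u≡7; β=2, v≡6 (mod 11); (7|11)=-1, (6|11)=-1; sign (−1)^0·-1^2·-1^1 = -1.
(a,b)_5: α=-2, u≡1; β=-2, v≡2 (mod 5); (1|5)=+1, (2|5)=-1; sign (−1)^0·+1^-2·-1^-2 = +1.
(a,b)_31: α=0, u≡7; β=1, v≡26 (mod 31); (7|31)=+1, (26|31)=-1; sign (−1)^0·+1^1·-1^0 = +1.
(a,b)_7: α=4, u≡1; β=2, v≡5 (mod 7); (1|7)=+1, (5|7)=-1; sign (−1)^0·+1^2·-1^4 = +1.
(a,b)_∞: sgn(319)=+, sgn(-15283)=−, so +1.
(a,b)_3: α=-4, u≡1; β=2, v≡2 (mod 3); (1|3)=+1, (2|3)=-1; sign (−1)^0·+1^2·-1^-4 = +1.
|Ram(319, -15283)| = 2, even; anisotropic at {11, 29}.

[11, 29]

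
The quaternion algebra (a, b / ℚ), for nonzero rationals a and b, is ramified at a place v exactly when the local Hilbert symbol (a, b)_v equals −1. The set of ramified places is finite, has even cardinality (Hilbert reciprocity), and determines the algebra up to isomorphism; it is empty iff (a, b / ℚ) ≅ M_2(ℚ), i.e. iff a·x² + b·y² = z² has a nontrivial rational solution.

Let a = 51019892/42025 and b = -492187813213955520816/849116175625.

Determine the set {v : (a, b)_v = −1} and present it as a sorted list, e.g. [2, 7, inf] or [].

[7, 11]

Mod squares: a ≡ 77, b ≡ -11. Check v ∈ {∞, 2, 3, 5, 7, 11, 29, 31, 37, 41}.
v=7: a=7^1·(≡4), b=7^6·(≡6) mod 7; (4|7)=+1, (6|7)=-1; (−1)^{1·6·3}·(+1)^6·(-1)^1 = -1.
v=2: v_2(a)=2, v_2(b)=4; units ≡ 5, 5 (mod 8); ε·ε+αω+βω = 0·0+2·1+4·1 ≡ 0  ⇒  (a,b)_2 = +1.
v=11: a=11^3·(≡6), b=11^9·(≡6) mod 11; (6|11)=-1, (6|11)=-1; (−1)^{3·9·5}·(-1)^9·(-1)^3 = -1.
v=∞: 77 > 0 and -11 < 0  ⇒  (a,b)_∞ = +1.
v=41: a=41^-2·(≡1), b=41^-2·(≡13) mod 41; (1|41)=+1, (13|41)=-1; (−1)^{-2·-2·20}·(+1)^-2·(-1)^-2 = +1.
v=3: a=3^0·(≡2), b=3^4·(≡1) mod 3; (2|3)=-1, (1|3)=+1; (−1)^{0·4·1}·(-1)^4·(+1)^0 = +1.
v=37: a=37^2·(≡4), b=37^2·(≡1) mod 37; (4|37)=+1, (1|37)=+1; (−1)^{2·2·18}·(+1)^2·(+1)^2 = +1.
v=29: a=29^0·(≡19), b=29^-2·(≡14) mod 29; (19|29)=-1, (14|29)=-1; (−1)^{0·-2·14}·(-1)^-2·(-1)^0 = +1.
v=5: a=5^-2·(≡2), b=5^-4·(≡4) mod 5; (2|5)=-1, (4|5)=+1; (−1)^{-2·-4·2}·(-1)^-4·(+1)^-2 = +1.
v=31: a=31^0·(≡17), b=31^-2·(≡2) mod 31; (17|31)=-1, (2|31)=+1; (−1)^{0·-2·15}·(-1)^-2·(+1)^0 = +1.
Ram(77, -11) = {7, 11}; no ℚ_7-point on the conic.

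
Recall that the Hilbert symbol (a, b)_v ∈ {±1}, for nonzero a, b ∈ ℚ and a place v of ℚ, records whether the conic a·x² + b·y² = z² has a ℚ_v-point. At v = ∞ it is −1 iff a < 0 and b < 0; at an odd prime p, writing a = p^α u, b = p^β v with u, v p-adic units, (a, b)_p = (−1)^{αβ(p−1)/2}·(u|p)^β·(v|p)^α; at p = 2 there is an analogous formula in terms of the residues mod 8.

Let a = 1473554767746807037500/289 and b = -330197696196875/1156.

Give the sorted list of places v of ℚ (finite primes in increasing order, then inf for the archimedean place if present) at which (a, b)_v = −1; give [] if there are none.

Mod squares: a ≡ 7215, b ≡ -1235. Check v ∈ {∞, 2, 3, 5, 13, 17, 19, 23, 37, 43}.
v=37: a=37^3·(≡12), b=37^2·(≡5) mod 37; (12|37)=+1, (5|37)=-1; (−1)^{3·2·18}·(+1)^2·(-1)^3 = -1.
v=2: v_2(a)=2, v_2(b)=-2; units ≡ 7, 5 (mod 8); ε·ε+αω+βω = 1·0+2·1+-2·0 ≡ 0  ⇒  (a,b)_2 = +1.
v=43: a=43^2·(≡8), b=43^2·(≡19) mod 43; (8|43)=-1, (19|43)=-1; (−1)^{2·2·21}·(-1)^2·(-1)^2 = +1.
v=17: a=17^-2·(≡10), b=17^-2·(≡5) mod 17; (10|17)=-1, (5|17)=-1; (−1)^{-2·-2·8}·(-1)^-2·(-1)^-2 = +1.
v=13: a=13^3·(≡12), b=13^3·(≡9) mod 13; (12|13)=+1, (9|13)=+1; (−1)^{3·3·6}·(+1)^3·(+1)^3 = +1.
v=3: a=3^1·(≡2), b=3^0·(≡1) mod 3; (2|3)=-1, (1|3)=+1; (−1)^{1·0·1}·(-1)^0·(+1)^1 = +1.
v=∞: 7215 > 0 and -1235 < 0  ⇒  (a,b)_∞ = +1.
v=19: a=19^2·(≡18), b=19^1·(≡7) mod 19; (18|19)=-1, (7|19)=+1; (−1)^{2·1·9}·(-1)^1·(+1)^2 = -1.
v=5: a=5^5·(≡3), b=5^5·(≡2) mod 5; (3|5)=-1, (2|5)=-1; (−1)^{5·5·2}·(-1)^5·(-1)^5 = +1.
v=23: a=23^2·(≡2), b=23^0·(≡7) mod 23; (2|23)=+1, (7|23)=-1; (−1)^{2·0·11}·(+1)^0·(-1)^2 = +1.
(7215, -1235 / ℚ) ramifies at {19, 37}: a division algebra.

[19, 37]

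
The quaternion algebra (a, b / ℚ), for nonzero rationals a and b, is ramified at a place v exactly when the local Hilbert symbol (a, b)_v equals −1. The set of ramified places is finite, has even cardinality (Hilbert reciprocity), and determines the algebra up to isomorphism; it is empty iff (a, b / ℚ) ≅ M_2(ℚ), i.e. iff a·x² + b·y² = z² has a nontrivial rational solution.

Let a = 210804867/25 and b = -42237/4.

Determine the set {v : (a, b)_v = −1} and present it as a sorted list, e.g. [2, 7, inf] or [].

[2, 23]

(a, b) ≡ (64883, -13) mod (ℚ^×)²; places V = {2, 3, 5, 7, 13, 19, 23, 31, ∞}.
(a,b)_5: α=-2, u≡2; β=0, v≡2 (mod 5); (2|5)=-1, (2|5)=-1; sign (−1)^0·-1^0·-1^-2 = +1.
(a,b)_23: α=1, u≡22; β=0, v≡15 (mod 23); (22|23)=-1, (15|23)=-1; sign (−1)^0·-1^0·-1^1 = -1.
(a,b)_19: α=2, u≡16; β=2, v≡4 (mod 19); (16|19)=+1, (4|19)=+1; sign (−1)^0·+1^2·+1^2 = +1.
(a,b)_3: α=2, u≡2; β=2, v≡2 (mod 3); (2|3)=-1, (2|3)=-1; sign (−1)^0·-1^2·-1^2 = +1.
(a,b)_7: α=1, u≡2; β=0, v≡2 (mod 7); (2|7)=+1, (2|7)=+1; sign (−1)^0·+1^0·+1^1 = +1.
(a,b)_2: α=0, β=-2; u≡3, v≡3 (mod 8); ε(u)ε(v)=1·1, αω(v)=0·1, βω(u)=-2·1; sum ≡ 1  ⇒  -1.
(a,b)_∞: sgn(64883)=+, sgn(-13)=−, so +1.
(a,b)_13: α=1, u≡12; β=1, v≡10 (mod 13); (12|13)=+1, (10|13)=+1; sign (−1)^0·+1^1·+1^1 = +1.
(a,b)_31: α=1, u≡16; β=0, v≡4 (mod 31); (16|31)=+1, (4|31)=+1; sign (−1)^0·+1^0·+1^1 = +1.
|Ram(64883, -13)| = 2, even; anisotropic at {2, 23}.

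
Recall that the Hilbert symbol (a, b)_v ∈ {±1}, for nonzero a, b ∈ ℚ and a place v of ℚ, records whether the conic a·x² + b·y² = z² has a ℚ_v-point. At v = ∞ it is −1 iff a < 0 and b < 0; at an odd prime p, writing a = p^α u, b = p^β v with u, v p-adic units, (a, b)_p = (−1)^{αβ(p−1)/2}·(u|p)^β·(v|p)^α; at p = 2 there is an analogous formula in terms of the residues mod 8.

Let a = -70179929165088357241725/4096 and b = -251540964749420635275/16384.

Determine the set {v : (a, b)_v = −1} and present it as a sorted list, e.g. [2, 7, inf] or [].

[3, inf]

Mod squares: a ≡ -21, b ≡ -651. Check v ∈ {∞, 2, 3, 5, 7, 19, 23, 31}.
v=3: a=3^5·(≡2), b=3^3·(≡2) mod 3; (2|3)=-1, (2|3)=-1; (−1)^{5·3·1}·(-1)^3·(-1)^5 = -1.
v=7: a=7^3·(≡2), b=7^3·(≡3) mod 7; (2|7)=+1, (3|7)=-1; (−1)^{3·3·3}·(+1)^3·(-1)^3 = +1.
v=∞: -21 < 0 and -651 < 0  ⇒  (a,b)_∞ = -1.
v=5: a=5^2·(≡1), b=5^2·(≡1) mod 5; (1|5)=+1, (1|5)=+1; (−1)^{2·2·2}·(+1)^2·(+1)^2 = +1.
v=2: v_2(a)=-12, v_2(b)=-14; units ≡ 3, 5 (mod 8); ε·ε+αω+βω = 1·0+-12·1+-14·1 ≡ 0  ⇒  (a,b)_2 = +1.
v=23: a=23^4·(≡18), b=23^4·(≡13) mod 23; (18|23)=+1, (13|23)=+1; (−1)^{4·4·11}·(+1)^4·(+1)^4 = +1.
v=31: a=31^4·(≡25), b=31^3·(≡5) mod 31; (25|31)=+1, (5|31)=+1; (−1)^{4·3·15}·(+1)^3·(+1)^4 = +1.
v=19: a=19^4·(≡1), b=19^4·(≡15) mod 19; (1|19)=+1, (15|19)=-1; (−1)^{4·4·9}·(+1)^4·(-1)^4 = +1.
|Ram(-21, -651)| = 2, even; anisotropic at {3, ∞}.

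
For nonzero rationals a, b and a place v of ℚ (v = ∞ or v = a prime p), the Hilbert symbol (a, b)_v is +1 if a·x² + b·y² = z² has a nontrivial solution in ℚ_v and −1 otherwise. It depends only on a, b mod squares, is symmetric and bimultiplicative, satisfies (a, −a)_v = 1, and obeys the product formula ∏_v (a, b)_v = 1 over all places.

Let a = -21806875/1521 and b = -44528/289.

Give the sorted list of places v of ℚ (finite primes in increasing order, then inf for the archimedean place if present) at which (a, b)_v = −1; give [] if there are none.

[37, inf]

(a, b) ≡ (-34891, -23) mod (ℚ^×)²; places V = {2, 3, 5, 11, 13, 17, 23, 37, 41, ∞}.
(a,b)_5: α=4, u≡4; β=0, v≡3 (mod 5); (4|5)=+1, (3|5)=-1; sign (−1)^0·+1^0·-1^4 = +1.
(a,b)_17: α=0, u≡12; β=-2, v≡12 (mod 17); (12|17)=-1, (12|17)=-1; sign (−1)^0·-1^-2·-1^0 = +1.
(a,b)_11: α=0, u≡3; β=2, v≡2 (mod 11); (3|11)=+1, (2|11)=-1; sign (−1)^0·+1^2·-1^0 = +1.
(a,b)_∞: sgn(-34891)=−, sgn(-23)=−, so -1.
(a,b)_37: α=1, u≡18; β=0, v≡13 (mod 37); (18|37)=-1, (13|37)=-1; sign (−1)^0·-1^0·-1^1 = -1.
(a,b)_23: α=1, u≡9; β=1, v≡5 (mod 23); (9|23)=+1, (5|23)=-1; sign (−1)^1·+1^1·-1^1 = +1.
(a,b)_2: α=0, β=4; u≡5, v≡1 (mod 8); ε(u)ε(v)=0·0, αω(v)=0·0, βω(u)=4·1; sum ≡ 0  ⇒  +1.
(a,b)_3: α=-2, u≡2; β=0, v≡1 (mod 3); (2|3)=-1, (1|3)=+1; sign (−1)^0·-1^0·+1^-2 = +1.
(a,b)_13: α=-2, u≡3; β=0, v≡12 (mod 13); (3|13)=+1, (12|13)=+1; sign (−1)^0·+1^0·+1^-2 = +1.
(a,b)_41: α=1, u≡25; β=0, v≡40 (mod 41); (25|41)=+1, (40|41)=+1; sign (−1)^0·+1^0·+1^1 = +1.
(-34891, -23 / ℚ) ramifies at {37, ∞}: a division algebra.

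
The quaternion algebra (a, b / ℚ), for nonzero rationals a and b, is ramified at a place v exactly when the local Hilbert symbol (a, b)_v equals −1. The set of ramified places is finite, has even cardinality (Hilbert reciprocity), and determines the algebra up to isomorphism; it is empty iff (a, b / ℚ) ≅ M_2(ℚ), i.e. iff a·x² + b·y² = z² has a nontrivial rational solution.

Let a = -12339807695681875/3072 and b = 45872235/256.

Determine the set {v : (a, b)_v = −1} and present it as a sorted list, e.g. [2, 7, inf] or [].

[2, 3, 5, 19]

Mod squares: a ≡ -57, b ≡ 9635. Check v ∈ {∞, 2, 3, 5, 19, 23, 41, 47}.
v=3: a=3^-1·(≡2), b=3^2·(≡2) mod 3; (2|3)=-1, (2|3)=-1; (−1)^{-1·2·1}·(-1)^2·(-1)^-1 = -1.
v=5: a=5^4·(≡2), b=5^1·(≡2) mod 5; (2|5)=-1, (2|5)=-1; (−1)^{4·1·2}·(-1)^1·(-1)^4 = -1.
v=41: a=41^2·(≡31), b=41^1·(≡15) mod 41; (31|41)=+1, (15|41)=-1; (−1)^{2·1·20}·(+1)^1·(-1)^2 = +1.
v=23: a=23^4·(≡6), b=23^2·(≡17) mod 23; (6|23)=+1, (17|23)=-1; (−1)^{4·2·11}·(+1)^2·(-1)^4 = +1.
v=∞: -57 < 0 and 9635 > 0  ⇒  (a,b)_∞ = +1.
v=19: a=19^1·(≡17), b=19^0·(≡13) mod 19; (17|19)=+1, (13|19)=-1; (−1)^{1·0·9}·(+1)^0·(-1)^1 = -1.
v=47: a=47^2·(≡27), b=47^1·(≡27) mod 47; (27|47)=+1, (27|47)=+1; (−1)^{2·1·23}·(+1)^1·(+1)^2 = +1.
v=2: v_2(a)=-10, v_2(b)=-8; units ≡ 7, 3 (mod 8); ε·ε+αω+βω = 1·1+-10·1+-8·0 ≡ 1  ⇒  (a,b)_2 = -1.
Ram(-57, 9635) = {2, 3, 5, 19}; no ℚ_2-point on the conic.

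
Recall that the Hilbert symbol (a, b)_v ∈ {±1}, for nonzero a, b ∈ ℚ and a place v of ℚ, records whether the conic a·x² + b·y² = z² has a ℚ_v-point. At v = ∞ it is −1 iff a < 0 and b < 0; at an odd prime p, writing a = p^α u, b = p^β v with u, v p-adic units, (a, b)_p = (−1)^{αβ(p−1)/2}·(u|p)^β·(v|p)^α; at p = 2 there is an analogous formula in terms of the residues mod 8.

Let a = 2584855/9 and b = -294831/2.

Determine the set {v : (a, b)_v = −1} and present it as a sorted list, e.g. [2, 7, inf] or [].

[5, 17, 19, 47]

(a, b) ≡ (15295, -65518) mod (ℚ^×)²; places V = {2, 3, 5, 7, 13, 17, 19, 23, 41, 47, ∞}.
(a,b)_2: α=0, β=-1; u≡7, v≡1 (mod 8); ε(u)ε(v)=1·0, αω(v)=0·0, βω(u)=-1·0; sum ≡ 0  ⇒  +1.
(a,b)_3: α=-2, u≡1; β=2, v≡2 (mod 3); (1|3)=+1, (2|3)=-1; sign (−1)^0·+1^2·-1^-2 = +1.
(a,b)_41: α=0, u≡33; β=1, v≡33 (mod 41); (33|41)=+1, (33|41)=+1; sign (−1)^0·+1^1·+1^0 = +1.
(a,b)_47: α=0, u≡10; β=1, v≡36 (mod 47); (10|47)=-1, (36|47)=+1; sign (−1)^0·-1^1·+1^0 = -1.
(a,b)_19: α=1, u≡9; β=0, v≡15 (mod 19); (9|19)=+1, (15|19)=-1; sign (−1)^0·+1^0·-1^1 = -1.
(a,b)_∞: sgn(15295)=+, sgn(-65518)=−, so +1.
(a,b)_5: α=1, u≡4; β=0, v≡2 (mod 5); (4|5)=+1, (2|5)=-1; sign (−1)^0·+1^0·-1^1 = -1.
(a,b)_13: α=2, u≡8; β=0, v≡11 (mod 13); (8|13)=-1, (11|13)=-1; sign (−1)^0·-1^0·-1^2 = +1.
(a,b)_7: α=1, u≡4; β=0, v≡1 (mod 7); (4|7)=+1, (1|7)=+1; sign (−1)^0·+1^0·+1^1 = +1.
(a,b)_23: α=1, u≡11; β=0, v≡3 (mod 23); (11|23)=-1, (3|23)=+1; sign (−1)^0·-1^0·+1^1 = +1.
(a,b)_17: α=0, u≡10; β=1, v≡7 (mod 17); (10|17)=-1, (7|17)=-1; sign (−1)^0·-1^1·-1^0 = -1.
(15295, -65518 / ℚ) ramifies at {5, 17, 19, 47}: a division algebra.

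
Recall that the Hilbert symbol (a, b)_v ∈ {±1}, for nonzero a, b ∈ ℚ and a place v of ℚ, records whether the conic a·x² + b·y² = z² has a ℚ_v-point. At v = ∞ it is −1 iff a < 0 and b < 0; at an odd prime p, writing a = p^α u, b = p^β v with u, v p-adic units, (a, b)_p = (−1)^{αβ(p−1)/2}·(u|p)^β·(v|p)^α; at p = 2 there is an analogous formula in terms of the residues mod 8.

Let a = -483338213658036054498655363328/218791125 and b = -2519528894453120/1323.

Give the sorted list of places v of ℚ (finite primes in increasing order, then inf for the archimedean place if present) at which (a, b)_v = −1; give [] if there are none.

[3, 23, 29, 31, 37, inf]

(a, b) ≡ (-3565, -997890) mod (ℚ^×)²; places V = {2, 3, 5, 7, 11, 19, 23, 29, 31, 37, 43, ∞}.
(a,b)_11: α=4, u≡6; β=2, v≡8 (mod 11); (6|11)=-1, (8|11)=-1; sign (−1)^0·-1^2·-1^4 = +1.
(a,b)_2: α=8, β=7; u≡3, v≡7 (mod 8); ε(u)ε(v)=1·1, αω(v)=8·0, βω(u)=7·1; sum ≡ 0  ⇒  +1.
(a,b)_29: α=4, u≡21; β=1, v≡7 (mod 29); (21|29)=-1, (7|29)=+1; sign (−1)^0·-1^1·+1^4 = -1.
(a,b)_23: α=5, u≡4; β=2, v≡21 (mod 23); (4|23)=+1, (21|23)=-1; sign (−1)^0·+1^2·-1^5 = -1.
(a,b)_43: α=2, u≡38; β=2, v≡1 (mod 43); (38|43)=+1, (1|43)=+1; sign (−1)^0·+1^2·+1^2 = +1.
(a,b)_5: α=-3, u≡3; β=1, v≡2 (mod 5); (3|5)=-1, (2|5)=-1; sign (−1)^0·-1^1·-1^-3 = +1.
(a,b)_3: α=-6, u≡2; β=-3, v≡1 (mod 3); (2|3)=-1, (1|3)=+1; sign (−1)^0·-1^-3·+1^-6 = -1.
(a,b)_31: α=1, u≡7; β=1, v≡28 (mod 31); (7|31)=+1, (28|31)=+1; sign (−1)^1·+1^1·+1^1 = -1.
(a,b)_7: α=-4, u≡6; β=-2, v≡4 (mod 7); (6|7)=-1, (4|7)=+1; sign (−1)^0·-1^-2·+1^-4 = +1.
(a,b)_19: α=2, u≡16; β=0, v≡17 (mod 19); (16|19)=+1, (17|19)=+1; sign (−1)^0·+1^0·+1^2 = +1.
(a,b)_∞: sgn(-3565)=−, sgn(-997890)=−, so -1.
(a,b)_37: α=2, u≡15; β=1, v≡34 (mod 37); (15|37)=-1, (34|37)=+1; sign (−1)^0·-1^1·+1^2 = -1.
|Ram(-3565, -997890)| = 6, even; anisotropic at {3, 23, 29, 31, 37, ∞}.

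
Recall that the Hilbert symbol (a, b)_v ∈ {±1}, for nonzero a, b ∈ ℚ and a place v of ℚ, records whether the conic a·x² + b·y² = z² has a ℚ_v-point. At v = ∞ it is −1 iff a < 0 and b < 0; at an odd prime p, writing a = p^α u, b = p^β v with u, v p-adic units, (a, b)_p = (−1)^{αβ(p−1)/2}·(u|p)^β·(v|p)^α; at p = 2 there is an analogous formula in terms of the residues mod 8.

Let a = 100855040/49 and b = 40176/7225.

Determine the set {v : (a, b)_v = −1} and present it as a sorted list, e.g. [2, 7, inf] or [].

(a, b) ≡ (393965, 31) mod (ℚ^×)²; places V = {2, 3, 5, 7, 11, 13, 17, 19, 29, 31, ∞}.
(a,b)_2: α=8, β=4; u≡5, v≡7 (mod 8); ε(u)ε(v)=0·1, αω(v)=8·0, βω(u)=4·1; sum ≡ 0  ⇒  +1.
(a,b)_7: α=-2, u≡6; β=0, v≡3 (mod 7); (6|7)=-1, (3|7)=-1; sign (−1)^0·-1^0·-1^-2 = +1.
(a,b)_17: α=0, u≡5; β=-2, v≡7 (mod 17); (5|17)=-1, (7|17)=-1; sign (−1)^0·-1^-2·-1^0 = +1.
(a,b)_19: α=1, u≡17; β=0, v≡2 (mod 19); (17|19)=+1, (2|19)=-1; sign (−1)^0·+1^0·-1^1 = -1.
(a,b)_29: α=1, u≡4; β=0, v≡10 (mod 29); (4|29)=+1, (10|29)=-1; sign (−1)^0·+1^0·-1^1 = -1.
(a,b)_∞: sgn(393965)=+, sgn(31)=+, so +1.
(a,b)_5: α=1, u≡2; β=-2, v≡4 (mod 5); (2|5)=-1, (4|5)=+1; sign (−1)^0·-1^-2·+1^1 = +1.
(a,b)_13: α=1, u≡7; β=0, v≡11 (mod 13); (7|13)=-1, (11|13)=-1; sign (−1)^0·-1^0·-1^1 = -1.
(a,b)_3: α=0, u≡2; β=4, v≡1 (mod 3); (2|3)=-1, (1|3)=+1; sign (−1)^0·-1^4·+1^0 = +1.
(a,b)_11: α=1, u≡6; β=0, v≡9 (mod 11); (6|11)=-1, (9|11)=+1; sign (−1)^0·-1^0·+1^1 = +1.
(a,b)_31: α=0, u≡11; β=1, v≡28 (mod 31); (11|31)=-1, (28|31)=+1; sign (−1)^0·-1^1·+1^0 = -1.
|Ram(393965, 31)| = 4, even; anisotropic at {13, 19, 29, 31}.

[13, 19, 29, 31]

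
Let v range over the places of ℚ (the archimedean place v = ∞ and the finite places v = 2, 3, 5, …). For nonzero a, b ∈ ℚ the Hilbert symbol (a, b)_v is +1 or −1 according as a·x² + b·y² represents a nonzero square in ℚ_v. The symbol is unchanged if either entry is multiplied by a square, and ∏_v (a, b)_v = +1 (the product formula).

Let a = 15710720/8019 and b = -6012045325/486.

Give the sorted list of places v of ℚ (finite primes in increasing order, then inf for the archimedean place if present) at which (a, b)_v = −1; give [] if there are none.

(a, b) ≡ (1870, -78) mod (ℚ^×)²; places V = {2, 3, 5, 11, 13, 17, 19, 23, ∞}.
(a,b)_19: α=2, u≡10; β=0, v≡17 (mod 19); (10|19)=-1, (17|19)=+1; sign (−1)^0·-1^0·+1^2 = +1.
(a,b)_5: α=1, u≡1; β=2, v≡2 (mod 5); (1|5)=+1, (2|5)=-1; sign (−1)^0·+1^2·-1^1 = -1.
(a,b)_3: α=-6, u≡1; β=-5, v≡1 (mod 3); (1|3)=+1, (1|3)=+1; sign (−1)^0·+1^-5·+1^-6 = +1.
(a,b)_11: α=-1, u≡1; β=2, v≡2 (mod 11); (1|11)=+1, (2|11)=-1; sign (−1)^0·+1^2·-1^-1 = -1.
(a,b)_23: α=0, u≡15; β=2, v≡14 (mod 23); (15|23)=-1, (14|23)=-1; sign (−1)^0·-1^2·-1^0 = +1.
(a,b)_13: α=0, u≡7; β=1, v≡6 (mod 13); (7|13)=-1, (6|13)=-1; sign (−1)^0·-1^1·-1^0 = -1.
(a,b)_17: α=1, u≡9; β=2, v≡6 (mod 17); (9|17)=+1, (6|17)=-1; sign (−1)^0·+1^2·-1^1 = -1.
(a,b)_2: α=9, β=-1; u≡7, v≡1 (mod 8); ε(u)ε(v)=1·0, αω(v)=9·0, βω(u)=-1·0; sum ≡ 0  ⇒  +1.
(a,b)_∞: sgn(1870)=+, sgn(-78)=−, so +1.
(1870, -78 / ℚ) ramifies at {5, 11, 13, 17}: a division algebra.

[5, 11, 13, 17]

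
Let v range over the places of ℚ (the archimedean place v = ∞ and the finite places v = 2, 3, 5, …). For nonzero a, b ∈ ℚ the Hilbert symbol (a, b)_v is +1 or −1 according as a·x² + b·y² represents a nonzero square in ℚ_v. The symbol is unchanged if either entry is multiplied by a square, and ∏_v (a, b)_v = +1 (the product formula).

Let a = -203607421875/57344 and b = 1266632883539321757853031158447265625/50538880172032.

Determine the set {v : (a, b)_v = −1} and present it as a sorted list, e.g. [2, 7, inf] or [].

[2, 7, 13, 17]

(a, b) ≡ (-10010, 119) mod (ℚ^×)²; places V = {2, 3, 5, 7, 11, 13, 17, 41, ∞}.
(a,b)_7: α=-1, u≡5; β=-1, v≡5 (mod 7); (5|7)=-1, (5|7)=-1; sign (−1)^1·-1^-1·-1^-1 = -1.
(a,b)_11: α=1, u≡1; β=4, v≡4 (mod 11); (1|11)=+1, (4|11)=+1; sign (−1)^0·+1^4·+1^1 = +1.
(a,b)_13: α=1, u≡10; β=4, v≡6 (mod 13); (10|13)=+1, (6|13)=-1; sign (−1)^0·+1^4·-1^1 = -1.
(a,b)_2: α=-13, β=-32; u≡3, v≡7 (mod 8); ε(u)ε(v)=1·1, αω(v)=-13·0, βω(u)=-32·1; sum ≡ 1  ⇒  -1.
(a,b)_17: α=0, u≡5; β=1, v≡5 (mod 17); (5|17)=-1, (5|17)=-1; sign (−1)^0·-1^1·-1^0 = -1.
(a,b)_5: α=9, u≡2; β=28, v≡4 (mod 5); (2|5)=-1, (4|5)=+1; sign (−1)^0·-1^28·+1^9 = +1.
(a,b)_41: α=0, u≡27; β=-2, v≡25 (mod 41); (27|41)=-1, (25|41)=+1; sign (−1)^0·-1^-2·+1^0 = +1.
(a,b)_∞: sgn(-10010)=−, sgn(119)=+, so +1.
(a,b)_3: α=6, u≡1; β=14, v≡2 (mod 3); (1|3)=+1, (2|3)=-1; sign (−1)^0·+1^14·-1^6 = +1.
|Ram(-10010, 119)| = 4, even; anisotropic at {2, 7, 13, 17}.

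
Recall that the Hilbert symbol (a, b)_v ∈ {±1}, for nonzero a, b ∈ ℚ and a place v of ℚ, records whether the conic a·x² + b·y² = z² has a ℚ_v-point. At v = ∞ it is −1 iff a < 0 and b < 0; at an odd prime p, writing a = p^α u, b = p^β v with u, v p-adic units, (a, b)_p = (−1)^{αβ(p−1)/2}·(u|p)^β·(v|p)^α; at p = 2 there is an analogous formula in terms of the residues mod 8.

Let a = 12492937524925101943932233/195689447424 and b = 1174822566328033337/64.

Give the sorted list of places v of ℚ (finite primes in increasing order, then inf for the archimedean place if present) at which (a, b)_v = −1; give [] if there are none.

[11, 13]

(a, b) ≡ (114257, 18377) mod (ℚ^×)²; places V = {2, 3, 7, 11, 13, 17, 23, 31, 47, ∞}.
(a,b)_13: α=5, u≡4; β=4, v≡2 (mod 13); (4|13)=+1, (2|13)=-1; sign (−1)^0·+1^4·-1^5 = -1.
(a,b)_47: α=1, u≡8; β=1, v≡33 (mod 47); (8|47)=+1, (33|47)=-1; sign (−1)^1·+1^1·-1^1 = +1.
(a,b)_3: α=-6, u≡2; β=0, v≡2 (mod 3); (2|3)=-1, (2|3)=-1; sign (−1)^0·-1^0·-1^-6 = +1.
(a,b)_23: α=4, u≡18; β=3, v≡21 (mod 23); (18|23)=+1, (21|23)=-1; sign (−1)^0·+1^3·-1^4 = +1.
(a,b)_2: α=-28, β=-6; u≡1, v≡1 (mod 8); ε(u)ε(v)=0·0, αω(v)=-28·0, βω(u)=-6·0; sum ≡ 0  ⇒  +1.
(a,b)_17: α=1, u≡6; β=3, v≡14 (mod 17); (6|17)=-1, (14|17)=-1; sign (−1)^0·-1^3·-1^1 = +1.
(a,b)_7: α=6, u≡5; β=0, v≡1 (mod 7); (5|7)=-1, (1|7)=+1; sign (−1)^0·-1^0·+1^6 = +1.
(a,b)_∞: sgn(114257)=+, sgn(18377)=+, so +1.
(a,b)_31: α=2, u≡26; β=0, v≡25 (mod 31); (26|31)=-1, (25|31)=+1; sign (−1)^0·-1^0·+1^2 = +1.
(a,b)_11: α=3, u≡1; β=4, v≡8 (mod 11); (1|11)=+1, (8|11)=-1; sign (−1)^0·+1^4·-1^3 = -1.
Ram(114257, 18377) = {11, 13}; no ℚ_11-point on the conic.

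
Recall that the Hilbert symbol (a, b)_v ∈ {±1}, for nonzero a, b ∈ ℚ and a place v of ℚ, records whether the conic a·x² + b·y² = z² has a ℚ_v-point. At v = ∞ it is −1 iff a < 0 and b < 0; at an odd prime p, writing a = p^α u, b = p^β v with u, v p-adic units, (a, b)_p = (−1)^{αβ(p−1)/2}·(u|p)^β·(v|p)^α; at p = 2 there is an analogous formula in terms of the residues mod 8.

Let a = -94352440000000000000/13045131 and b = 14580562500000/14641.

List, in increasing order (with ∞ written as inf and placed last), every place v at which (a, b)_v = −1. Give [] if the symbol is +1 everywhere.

[7, 11]

(a, b) ≡ (-10010, 10) mod (ℚ^×)²; places V = {2, 3, 5, 7, 11, 13, 23, ∞}.
(a,b)_3: α=-4, u≡1; β=2, v≡1 (mod 3); (1|3)=+1, (1|3)=+1; sign (−1)^0·+1^2·+1^-4 = +1.
(a,b)_2: α=15, β=5; u≡3, v≡5 (mod 8); ε(u)ε(v)=1·0, αω(v)=15·1, βω(u)=5·1; sum ≡ 0  ⇒  +1.
(a,b)_7: α=3, u≡6; β=2, v≡6 (mod 7); (6|7)=-1, (6|7)=-1; sign (−1)^0·-1^2·-1^3 = -1.
(a,b)_11: α=-5, u≡4; β=-4, v≡2 (mod 11); (4|11)=+1, (2|11)=-1; sign (−1)^0·+1^-4·-1^-5 = -1.
(a,b)_∞: sgn(-10010)=−, sgn(10)=+, so +1.
(a,b)_13: α=1, u≡9; β=0, v≡1 (mod 13); (9|13)=+1, (1|13)=+1; sign (−1)^0·+1^0·+1^1 = +1.
(a,b)_5: α=13, u≡2; β=9, v≡3 (mod 5); (2|5)=-1, (3|5)=-1; sign (−1)^0·-1^9·-1^13 = +1.
(a,b)_23: α=2, u≡3; β=2, v≡11 (mod 23); (3|23)=+1, (11|23)=-1; sign (−1)^0·+1^2·-1^2 = +1.
|Ram(-10010, 10)| = 2, even; anisotropic at {7, 11}.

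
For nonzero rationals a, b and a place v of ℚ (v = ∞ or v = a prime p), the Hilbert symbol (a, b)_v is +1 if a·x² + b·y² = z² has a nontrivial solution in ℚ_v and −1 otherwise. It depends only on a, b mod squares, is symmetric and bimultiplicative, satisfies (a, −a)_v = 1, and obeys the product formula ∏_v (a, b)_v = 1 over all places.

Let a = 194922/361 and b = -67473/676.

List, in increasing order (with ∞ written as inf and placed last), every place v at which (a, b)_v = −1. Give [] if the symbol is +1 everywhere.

Mod squares: a ≡ 442, b ≡ -17. Check v ∈ {∞, 2, 3, 7, 13, 17, 19}.
v=19: a=19^-2·(≡1), b=19^0·(≡10) mod 19; (1|19)=+1, (10|19)=-1; (−1)^{-2·0·9}·(+1)^0·(-1)^-2 = +1.
v=7: a=7^2·(≡4), b=7^2·(≡4) mod 7; (4|7)=+1, (4|7)=+1; (−1)^{2·2·3}·(+1)^2·(+1)^2 = +1.
v=13: a=13^1·(≡7), b=13^-2·(≡9) mod 13; (7|13)=-1, (9|13)=+1; (−1)^{1·-2·6}·(-1)^-2·(+1)^1 = +1.
v=3: a=3^2·(≡1), b=3^4·(≡1) mod 3; (1|3)=+1, (1|3)=+1; (−1)^{2·4·1}·(+1)^4·(+1)^2 = +1.
v=17: a=17^1·(≡2), b=17^1·(≡2) mod 17; (2|17)=+1, (2|17)=+1; (−1)^{1·1·8}·(+1)^1·(+1)^1 = +1.
v=∞: 442 > 0 and -17 < 0  ⇒  (a,b)_∞ = +1.
v=2: v_2(a)=1, v_2(b)=-2; units ≡ 5, 7 (mod 8); ε·ε+αω+βω = 0·1+1·0+-2·1 ≡ 0  ⇒  (a,b)_2 = +1.
Every local symbol is +1, so the conic 442·x² + -17·y² = z² has ℚ_v-points for all v and hence a ℚ-point; (a, b / ℚ) ≅ M_2(ℚ).

[]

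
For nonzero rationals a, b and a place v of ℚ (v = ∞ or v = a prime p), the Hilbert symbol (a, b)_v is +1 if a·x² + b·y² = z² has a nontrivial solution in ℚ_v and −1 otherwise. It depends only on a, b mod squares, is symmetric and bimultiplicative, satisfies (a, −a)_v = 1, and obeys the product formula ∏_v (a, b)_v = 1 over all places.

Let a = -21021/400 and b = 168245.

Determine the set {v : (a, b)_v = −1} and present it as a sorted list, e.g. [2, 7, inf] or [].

[3, 7, 11, 19]

Mod squares: a ≡ -429, b ≡ 168245. Check v ∈ {∞, 2, 3, 5, 7, 11, 13, 19, 23}.
v=23: a=23^0·(≡18), b=23^1·(≡1) mod 23; (18|23)=+1, (1|23)=+1; (−1)^{0·1·11}·(+1)^1·(+1)^0 = +1.
v=∞: -429 < 0 and 168245 > 0  ⇒  (a,b)_∞ = +1.
v=19: a=19^0·(≡12), b=19^1·(≡1) mod 19; (12|19)=-1, (1|19)=+1; (−1)^{0·1·9}·(-1)^1·(+1)^0 = -1.
v=13: a=13^1·(≡6), b=13^0·(≡12) mod 13; (6|13)=-1, (12|13)=+1; (−1)^{1·0·6}·(-1)^0·(+1)^1 = +1.
v=11: a=11^1·(≡9), b=11^1·(≡5) mod 11; (9|11)=+1, (5|11)=+1; (−1)^{1·1·5}·(+1)^1·(+1)^1 = -1.
v=2: v_2(a)=-4, v_2(b)=0; units ≡ 3, 5 (mod 8); ε·ε+αω+βω = 1·0+-4·1+0·1 ≡ 0  ⇒  (a,b)_2 = +1.
v=5: a=5^-2·(≡4), b=5^1·(≡4) mod 5; (4|5)=+1, (4|5)=+1; (−1)^{-2·1·2}·(+1)^1·(+1)^-2 = +1.
v=3: a=3^1·(≡1), b=3^0·(≡2) mod 3; (1|3)=+1, (2|3)=-1; (−1)^{1·0·1}·(+1)^0·(-1)^1 = -1.
v=7: a=7^2·(≡5), b=7^1·(≡4) mod 7; (5|7)=-1, (4|7)=+1; (−1)^{2·1·3}·(-1)^1·(+1)^2 = -1.
Ram(-429, 168245) = {3, 7, 11, 19}; no ℚ_3-point on the conic.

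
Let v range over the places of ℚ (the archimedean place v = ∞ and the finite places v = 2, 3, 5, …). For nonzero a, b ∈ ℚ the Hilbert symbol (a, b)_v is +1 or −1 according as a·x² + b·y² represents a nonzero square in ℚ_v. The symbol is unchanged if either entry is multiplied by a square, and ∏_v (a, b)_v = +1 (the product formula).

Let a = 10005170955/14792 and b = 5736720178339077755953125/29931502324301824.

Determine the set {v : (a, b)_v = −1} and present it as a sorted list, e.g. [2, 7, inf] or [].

Mod squares: a ≡ 390, b ≡ 21. Check v ∈ {∞, 2, 3, 5, 7, 11, 13, 17, 19, 29, 43}.
v=3: a=3^1·(≡1), b=3^3·(≡1) mod 3; (1|3)=+1, (1|3)=+1; (−1)^{1·3·1}·(+1)^3·(+1)^1 = -1.
v=17: a=17^0·(≡8), b=17^-2·(≡4) mod 17; (8|17)=+1, (4|17)=+1; (−1)^{0·-2·8}·(+1)^-2·(+1)^0 = +1.
v=43: a=43^-2·(≡7), b=43^-6·(≡15) mod 43; (7|43)=-1, (15|43)=+1; (−1)^{-2·-6·21}·(-1)^-6·(+1)^-2 = +1.
v=5: a=5^1·(≡3), b=5^6·(≡4) mod 5; (3|5)=-1, (4|5)=+1; (−1)^{1·6·2}·(-1)^6·(+1)^1 = +1.
v=2: v_2(a)=-3, v_2(b)=-14; units ≡ 3, 5 (mod 8); ε·ε+αω+βω = 1·0+-3·1+-14·1 ≡ 1  ⇒  (a,b)_2 = -1.
v=7: a=7^0·(≡3), b=7^5·(≡5) mod 7; (3|7)=-1, (5|7)=-1; (−1)^{0·5·3}·(-1)^5·(-1)^0 = -1.
v=29: a=29^2·(≡28), b=29^2·(≡21) mod 29; (28|29)=+1, (21|29)=-1; (−1)^{2·2·14}·(+1)^2·(-1)^2 = +1.
v=∞: 390 > 0 and 21 > 0  ⇒  (a,b)_∞ = +1.
v=19: a=19^2·(≡14), b=19^6·(≡3) mod 19; (14|19)=-1, (3|19)=-1; (−1)^{2·6·9}·(-1)^6·(-1)^2 = +1.
v=11: a=11^0·(≡4), b=11^2·(≡10) mod 11; (4|11)=+1, (10|11)=-1; (−1)^{0·2·5}·(+1)^2·(-1)^0 = +1.
v=13: a=13^3·(≡1), b=13^2·(≡7) mod 13; (1|13)=+1, (7|13)=-1; (−1)^{3·2·6}·(+1)^2·(-1)^3 = -1.
Ram(390, 21) = {2, 3, 7, 13}; no ℚ_2-point on the conic.

[2, 3, 7, 13]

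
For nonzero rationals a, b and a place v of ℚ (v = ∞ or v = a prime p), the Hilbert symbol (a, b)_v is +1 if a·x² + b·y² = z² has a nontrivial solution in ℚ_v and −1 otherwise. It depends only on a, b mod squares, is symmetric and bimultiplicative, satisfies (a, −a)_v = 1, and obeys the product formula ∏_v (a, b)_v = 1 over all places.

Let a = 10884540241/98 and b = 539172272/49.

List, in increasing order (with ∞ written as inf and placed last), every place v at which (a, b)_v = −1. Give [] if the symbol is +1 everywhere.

[2, 19]

Mod squares: a ≡ 2, b ≡ 323. Check v ∈ {∞, 2, 7, 17, 19}.
v=∞: 2 > 0 and 323 > 0  ⇒  (a,b)_∞ = +1.
v=2: v_2(a)=-1, v_2(b)=4; units ≡ 1, 3 (mod 8); ε·ε+αω+βω = 0·1+-1·1+4·0 ≡ 1  ⇒  (a,b)_2 = -1.
v=7: a=7^-2·(≡4), b=7^-2·(≡2) mod 7; (4|7)=+1, (2|7)=+1; (−1)^{-2·-2·3}·(+1)^-2·(+1)^-2 = +1.
v=19: a=19^4·(≡18), b=19^3·(≡16) mod 19; (18|19)=-1, (16|19)=+1; (−1)^{4·3·9}·(-1)^3·(+1)^4 = -1.
v=17: a=17^4·(≡13), b=17^3·(≡4) mod 17; (13|17)=+1, (4|17)=+1; (−1)^{4·3·8}·(+1)^3·(+1)^4 = +1.
(2, 323 / ℚ) ramifies at {2, 19}: a division algebra.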